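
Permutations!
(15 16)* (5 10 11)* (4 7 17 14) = [0, 1, 2, 3, 7, 10, 6, 17, 8, 9, 11, 5, 12, 13, 4, 16, 15, 14] = (4 7 17 14)(5 10 11)(15 16)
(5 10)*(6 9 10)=(5 6 9 10)=[0, 1, 2, 3, 4, 6, 9, 7, 8, 10, 5]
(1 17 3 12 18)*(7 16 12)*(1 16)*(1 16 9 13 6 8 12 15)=(1 17 3 7 16 15)(6 8 12 18 9 13)=[0, 17, 2, 7, 4, 5, 8, 16, 12, 13, 10, 11, 18, 6, 14, 1, 15, 3, 9]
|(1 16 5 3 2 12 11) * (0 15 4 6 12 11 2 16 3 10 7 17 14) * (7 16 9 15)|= |(0 7 17 14)(1 3 9 15 4 6 12 2 11)(5 10 16)|= 36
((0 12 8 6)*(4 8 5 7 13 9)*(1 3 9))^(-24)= (0 8 9 1 7 12 6 4 3 13 5)= [8, 7, 2, 13, 3, 0, 4, 12, 9, 1, 10, 11, 6, 5]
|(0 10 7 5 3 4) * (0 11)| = |(0 10 7 5 3 4 11)| = 7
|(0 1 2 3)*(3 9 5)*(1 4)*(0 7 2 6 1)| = |(0 4)(1 6)(2 9 5 3 7)| = 10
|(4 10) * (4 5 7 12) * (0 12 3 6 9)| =9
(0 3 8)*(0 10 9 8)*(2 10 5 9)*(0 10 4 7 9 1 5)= (0 3 10 2 4 7 9 8)(1 5)= [3, 5, 4, 10, 7, 1, 6, 9, 0, 8, 2]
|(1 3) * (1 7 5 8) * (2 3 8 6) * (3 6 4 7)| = 6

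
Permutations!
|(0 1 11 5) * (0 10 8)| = |(0 1 11 5 10 8)| = 6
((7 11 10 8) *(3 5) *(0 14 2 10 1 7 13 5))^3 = (0 10 5 14 8 3 2 13) = [10, 1, 13, 2, 4, 14, 6, 7, 3, 9, 5, 11, 12, 0, 8]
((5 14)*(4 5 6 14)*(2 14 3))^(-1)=(2 3 6 14)(4 5)=[0, 1, 3, 6, 5, 4, 14, 7, 8, 9, 10, 11, 12, 13, 2]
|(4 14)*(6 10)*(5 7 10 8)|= 10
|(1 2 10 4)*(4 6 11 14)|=|(1 2 10 6 11 14 4)|=7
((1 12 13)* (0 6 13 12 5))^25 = (13) = [0, 1, 2, 3, 4, 5, 6, 7, 8, 9, 10, 11, 12, 13]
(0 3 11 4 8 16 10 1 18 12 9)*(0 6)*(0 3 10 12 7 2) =[10, 18, 0, 11, 8, 5, 3, 2, 16, 6, 1, 4, 9, 13, 14, 15, 12, 17, 7] =(0 10 1 18 7 2)(3 11 4 8 16 12 9 6)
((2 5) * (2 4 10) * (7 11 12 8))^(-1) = [0, 1, 10, 3, 5, 2, 6, 8, 12, 9, 4, 7, 11] = (2 10 4 5)(7 8 12 11)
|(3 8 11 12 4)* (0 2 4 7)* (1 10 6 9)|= |(0 2 4 3 8 11 12 7)(1 10 6 9)|= 8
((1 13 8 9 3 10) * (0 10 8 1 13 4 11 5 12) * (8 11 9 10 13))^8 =(0 12 5 11 3 9 4 1 13) =[12, 13, 2, 9, 1, 11, 6, 7, 8, 4, 10, 3, 5, 0]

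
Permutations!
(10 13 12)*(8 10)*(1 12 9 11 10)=(1 12 8)(9 11 10 13)=[0, 12, 2, 3, 4, 5, 6, 7, 1, 11, 13, 10, 8, 9]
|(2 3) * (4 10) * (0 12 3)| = 4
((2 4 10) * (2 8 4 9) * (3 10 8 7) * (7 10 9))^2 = (10)(2 3)(7 9) = [0, 1, 3, 2, 4, 5, 6, 9, 8, 7, 10]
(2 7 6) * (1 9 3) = (1 9 3)(2 7 6) = [0, 9, 7, 1, 4, 5, 2, 6, 8, 3]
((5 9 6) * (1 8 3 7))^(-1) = [0, 7, 2, 8, 4, 6, 9, 3, 1, 5] = (1 7 3 8)(5 6 9)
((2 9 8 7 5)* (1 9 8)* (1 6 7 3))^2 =[0, 6, 3, 9, 4, 8, 5, 2, 1, 7] =(1 6 5 8)(2 3 9 7)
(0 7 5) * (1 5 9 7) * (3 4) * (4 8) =[1, 5, 2, 8, 3, 0, 6, 9, 4, 7] =(0 1 5)(3 8 4)(7 9)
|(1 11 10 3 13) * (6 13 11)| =|(1 6 13)(3 11 10)| =3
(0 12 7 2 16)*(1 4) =(0 12 7 2 16)(1 4) =[12, 4, 16, 3, 1, 5, 6, 2, 8, 9, 10, 11, 7, 13, 14, 15, 0]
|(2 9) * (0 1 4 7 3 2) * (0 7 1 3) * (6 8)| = |(0 3 2 9 7)(1 4)(6 8)| = 10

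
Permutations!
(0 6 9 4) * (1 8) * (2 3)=(0 6 9 4)(1 8)(2 3)=[6, 8, 3, 2, 0, 5, 9, 7, 1, 4]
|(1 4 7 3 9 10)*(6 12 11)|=|(1 4 7 3 9 10)(6 12 11)|=6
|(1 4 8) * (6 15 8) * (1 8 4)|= |(4 6 15)|= 3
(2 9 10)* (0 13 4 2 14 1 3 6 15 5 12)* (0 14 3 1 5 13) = (2 9 10 3 6 15 13 4)(5 12 14) = [0, 1, 9, 6, 2, 12, 15, 7, 8, 10, 3, 11, 14, 4, 5, 13]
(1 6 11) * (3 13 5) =(1 6 11)(3 13 5) =[0, 6, 2, 13, 4, 3, 11, 7, 8, 9, 10, 1, 12, 5]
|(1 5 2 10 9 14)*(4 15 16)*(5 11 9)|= |(1 11 9 14)(2 10 5)(4 15 16)|= 12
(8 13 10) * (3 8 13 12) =(3 8 12)(10 13) =[0, 1, 2, 8, 4, 5, 6, 7, 12, 9, 13, 11, 3, 10]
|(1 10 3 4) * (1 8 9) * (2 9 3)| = |(1 10 2 9)(3 4 8)| = 12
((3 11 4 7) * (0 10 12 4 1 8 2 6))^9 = (0 2 1 3 4 10 6 8 11 7 12) = [2, 3, 1, 4, 10, 5, 8, 12, 11, 9, 6, 7, 0]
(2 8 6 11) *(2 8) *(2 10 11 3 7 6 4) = [0, 1, 10, 7, 2, 5, 3, 6, 4, 9, 11, 8] = (2 10 11 8 4)(3 7 6)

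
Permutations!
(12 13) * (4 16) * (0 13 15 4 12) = (0 13)(4 16 12 15) = [13, 1, 2, 3, 16, 5, 6, 7, 8, 9, 10, 11, 15, 0, 14, 4, 12]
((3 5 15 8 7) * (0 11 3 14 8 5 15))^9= (0 5 15 3 11)= [5, 1, 2, 11, 4, 15, 6, 7, 8, 9, 10, 0, 12, 13, 14, 3]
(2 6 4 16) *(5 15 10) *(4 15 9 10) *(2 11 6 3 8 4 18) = [0, 1, 3, 8, 16, 9, 15, 7, 4, 10, 5, 6, 12, 13, 14, 18, 11, 17, 2] = (2 3 8 4 16 11 6 15 18)(5 9 10)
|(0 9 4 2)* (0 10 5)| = 6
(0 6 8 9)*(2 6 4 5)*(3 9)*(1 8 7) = (0 4 5 2 6 7 1 8 3 9) = [4, 8, 6, 9, 5, 2, 7, 1, 3, 0]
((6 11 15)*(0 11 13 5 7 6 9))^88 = (15) = [0, 1, 2, 3, 4, 5, 6, 7, 8, 9, 10, 11, 12, 13, 14, 15]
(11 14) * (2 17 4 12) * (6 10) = (2 17 4 12)(6 10)(11 14) = [0, 1, 17, 3, 12, 5, 10, 7, 8, 9, 6, 14, 2, 13, 11, 15, 16, 4]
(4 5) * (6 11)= [0, 1, 2, 3, 5, 4, 11, 7, 8, 9, 10, 6]= (4 5)(6 11)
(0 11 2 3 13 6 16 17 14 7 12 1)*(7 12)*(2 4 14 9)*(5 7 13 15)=(0 11 4 14 12 1)(2 3 15 5 7 13 6 16 17 9)=[11, 0, 3, 15, 14, 7, 16, 13, 8, 2, 10, 4, 1, 6, 12, 5, 17, 9]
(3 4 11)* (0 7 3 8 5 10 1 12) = (0 7 3 4 11 8 5 10 1 12) = [7, 12, 2, 4, 11, 10, 6, 3, 5, 9, 1, 8, 0]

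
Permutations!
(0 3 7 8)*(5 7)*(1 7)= (0 3 5 1 7 8)= [3, 7, 2, 5, 4, 1, 6, 8, 0]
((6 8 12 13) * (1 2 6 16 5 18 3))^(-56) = (1 12 18 6 16)(2 13 3 8 5) = [0, 12, 13, 8, 4, 2, 16, 7, 5, 9, 10, 11, 18, 3, 14, 15, 1, 17, 6]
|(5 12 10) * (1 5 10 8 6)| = 5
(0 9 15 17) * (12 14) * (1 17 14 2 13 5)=[9, 17, 13, 3, 4, 1, 6, 7, 8, 15, 10, 11, 2, 5, 12, 14, 16, 0]=(0 9 15 14 12 2 13 5 1 17)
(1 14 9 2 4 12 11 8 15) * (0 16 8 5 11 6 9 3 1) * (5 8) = (0 16 5 11 8 15)(1 14 3)(2 4 12 6 9) = [16, 14, 4, 1, 12, 11, 9, 7, 15, 2, 10, 8, 6, 13, 3, 0, 5]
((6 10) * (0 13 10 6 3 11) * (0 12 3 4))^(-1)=(0 4 10 13)(3 12 11)=[4, 1, 2, 12, 10, 5, 6, 7, 8, 9, 13, 3, 11, 0]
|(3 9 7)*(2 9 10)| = 5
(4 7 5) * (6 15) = (4 7 5)(6 15) = [0, 1, 2, 3, 7, 4, 15, 5, 8, 9, 10, 11, 12, 13, 14, 6]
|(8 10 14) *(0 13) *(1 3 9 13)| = |(0 1 3 9 13)(8 10 14)| = 15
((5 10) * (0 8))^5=(0 8)(5 10)=[8, 1, 2, 3, 4, 10, 6, 7, 0, 9, 5]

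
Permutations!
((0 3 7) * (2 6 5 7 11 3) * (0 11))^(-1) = (0 3 11 7 5 6 2) = [3, 1, 0, 11, 4, 6, 2, 5, 8, 9, 10, 7]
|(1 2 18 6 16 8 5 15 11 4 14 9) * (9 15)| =|(1 2 18 6 16 8 5 9)(4 14 15 11)| =8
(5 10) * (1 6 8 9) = (1 6 8 9)(5 10) = [0, 6, 2, 3, 4, 10, 8, 7, 9, 1, 5]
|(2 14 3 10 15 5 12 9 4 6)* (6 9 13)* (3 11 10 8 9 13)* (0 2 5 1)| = |(0 2 14 11 10 15 1)(3 8 9 4 13 6 5 12)| = 56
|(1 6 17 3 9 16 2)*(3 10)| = 8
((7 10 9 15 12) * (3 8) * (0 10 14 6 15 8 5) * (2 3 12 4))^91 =(15) =[0, 1, 2, 3, 4, 5, 6, 7, 8, 9, 10, 11, 12, 13, 14, 15]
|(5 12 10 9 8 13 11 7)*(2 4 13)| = |(2 4 13 11 7 5 12 10 9 8)| = 10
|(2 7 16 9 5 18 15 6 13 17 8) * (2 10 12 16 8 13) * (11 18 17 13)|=|(2 7 8 10 12 16 9 5 17 11 18 15 6)|=13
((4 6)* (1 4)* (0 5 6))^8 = (0 1 5 4 6) = [1, 5, 2, 3, 6, 4, 0]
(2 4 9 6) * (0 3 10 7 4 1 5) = (0 3 10 7 4 9 6 2 1 5) = [3, 5, 1, 10, 9, 0, 2, 4, 8, 6, 7]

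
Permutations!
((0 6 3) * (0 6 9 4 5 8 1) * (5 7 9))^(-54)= (9)(0 8)(1 5)= [8, 5, 2, 3, 4, 1, 6, 7, 0, 9]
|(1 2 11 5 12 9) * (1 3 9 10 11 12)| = 6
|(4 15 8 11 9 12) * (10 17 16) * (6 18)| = |(4 15 8 11 9 12)(6 18)(10 17 16)| = 6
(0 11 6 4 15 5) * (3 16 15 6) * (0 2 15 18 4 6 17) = (0 11 3 16 18 4 17)(2 15 5) = [11, 1, 15, 16, 17, 2, 6, 7, 8, 9, 10, 3, 12, 13, 14, 5, 18, 0, 4]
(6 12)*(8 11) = (6 12)(8 11) = [0, 1, 2, 3, 4, 5, 12, 7, 11, 9, 10, 8, 6]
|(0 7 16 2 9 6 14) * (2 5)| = |(0 7 16 5 2 9 6 14)| = 8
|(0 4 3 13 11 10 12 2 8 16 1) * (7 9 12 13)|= 30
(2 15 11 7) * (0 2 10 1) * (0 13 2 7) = [7, 13, 15, 3, 4, 5, 6, 10, 8, 9, 1, 0, 12, 2, 14, 11] = (0 7 10 1 13 2 15 11)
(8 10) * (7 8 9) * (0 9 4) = (0 9 7 8 10 4) = [9, 1, 2, 3, 0, 5, 6, 8, 10, 7, 4]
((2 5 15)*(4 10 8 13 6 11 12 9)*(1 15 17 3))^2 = (1 2 17)(3 15 5)(4 8 6 12)(9 10 13 11) = [0, 2, 17, 15, 8, 3, 12, 7, 6, 10, 13, 9, 4, 11, 14, 5, 16, 1]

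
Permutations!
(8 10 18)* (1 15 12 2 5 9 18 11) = (1 15 12 2 5 9 18 8 10 11) = [0, 15, 5, 3, 4, 9, 6, 7, 10, 18, 11, 1, 2, 13, 14, 12, 16, 17, 8]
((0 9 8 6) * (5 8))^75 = (9) = [0, 1, 2, 3, 4, 5, 6, 7, 8, 9]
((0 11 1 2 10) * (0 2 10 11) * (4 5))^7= (1 11 2 10)(4 5)= [0, 11, 10, 3, 5, 4, 6, 7, 8, 9, 1, 2]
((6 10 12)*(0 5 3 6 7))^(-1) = (0 7 12 10 6 3 5) = [7, 1, 2, 5, 4, 0, 3, 12, 8, 9, 6, 11, 10]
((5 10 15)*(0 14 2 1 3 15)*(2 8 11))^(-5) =(0 1)(2 10)(3 14)(5 11)(8 15) =[1, 0, 10, 14, 4, 11, 6, 7, 15, 9, 2, 5, 12, 13, 3, 8]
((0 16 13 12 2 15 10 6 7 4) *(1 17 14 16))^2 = (0 17 16 12 15 6 4 1 14 13 2 10 7) = [17, 14, 10, 3, 1, 5, 4, 0, 8, 9, 7, 11, 15, 2, 13, 6, 12, 16]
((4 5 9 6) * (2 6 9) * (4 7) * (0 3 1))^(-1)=[1, 3, 5, 0, 7, 4, 2, 6, 8, 9]=(9)(0 1 3)(2 5 4 7 6)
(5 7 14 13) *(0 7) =[7, 1, 2, 3, 4, 0, 6, 14, 8, 9, 10, 11, 12, 5, 13] =(0 7 14 13 5)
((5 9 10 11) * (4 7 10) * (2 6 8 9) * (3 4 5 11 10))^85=(11)(3 4 7)=[0, 1, 2, 4, 7, 5, 6, 3, 8, 9, 10, 11]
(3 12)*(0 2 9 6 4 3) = [2, 1, 9, 12, 3, 5, 4, 7, 8, 6, 10, 11, 0] = (0 2 9 6 4 3 12)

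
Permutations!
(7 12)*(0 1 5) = (0 1 5)(7 12) = [1, 5, 2, 3, 4, 0, 6, 12, 8, 9, 10, 11, 7]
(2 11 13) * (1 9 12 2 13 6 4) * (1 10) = (13)(1 9 12 2 11 6 4 10) = [0, 9, 11, 3, 10, 5, 4, 7, 8, 12, 1, 6, 2, 13]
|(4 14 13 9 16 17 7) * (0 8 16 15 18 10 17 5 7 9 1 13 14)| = |(0 8 16 5 7 4)(1 13)(9 15 18 10 17)| = 30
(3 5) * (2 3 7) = (2 3 5 7) = [0, 1, 3, 5, 4, 7, 6, 2]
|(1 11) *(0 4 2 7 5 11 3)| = |(0 4 2 7 5 11 1 3)| = 8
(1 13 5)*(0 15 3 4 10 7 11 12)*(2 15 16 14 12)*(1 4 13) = [16, 1, 15, 13, 10, 4, 6, 11, 8, 9, 7, 2, 0, 5, 12, 3, 14] = (0 16 14 12)(2 15 3 13 5 4 10 7 11)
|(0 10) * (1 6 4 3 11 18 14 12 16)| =18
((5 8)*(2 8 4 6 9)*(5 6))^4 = (9) = [0, 1, 2, 3, 4, 5, 6, 7, 8, 9]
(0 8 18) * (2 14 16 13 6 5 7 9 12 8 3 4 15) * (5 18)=(0 3 4 15 2 14 16 13 6 18)(5 7 9 12 8)=[3, 1, 14, 4, 15, 7, 18, 9, 5, 12, 10, 11, 8, 6, 16, 2, 13, 17, 0]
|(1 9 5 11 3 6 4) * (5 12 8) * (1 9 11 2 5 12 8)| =8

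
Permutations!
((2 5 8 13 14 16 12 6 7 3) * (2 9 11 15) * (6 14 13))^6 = (16)(2 9 6)(3 8 15)(5 11 7) = [0, 1, 9, 8, 4, 11, 2, 5, 15, 6, 10, 7, 12, 13, 14, 3, 16]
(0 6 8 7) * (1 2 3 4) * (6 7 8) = (8)(0 7)(1 2 3 4) = [7, 2, 3, 4, 1, 5, 6, 0, 8]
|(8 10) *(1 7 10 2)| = |(1 7 10 8 2)| = 5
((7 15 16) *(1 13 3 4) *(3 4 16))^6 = (3 7)(15 16) = [0, 1, 2, 7, 4, 5, 6, 3, 8, 9, 10, 11, 12, 13, 14, 16, 15]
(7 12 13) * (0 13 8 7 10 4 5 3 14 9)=(0 13 10 4 5 3 14 9)(7 12 8)=[13, 1, 2, 14, 5, 3, 6, 12, 7, 0, 4, 11, 8, 10, 9]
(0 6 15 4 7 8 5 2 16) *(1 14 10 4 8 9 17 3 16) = (0 6 15 8 5 2 1 14 10 4 7 9 17 3 16) = [6, 14, 1, 16, 7, 2, 15, 9, 5, 17, 4, 11, 12, 13, 10, 8, 0, 3]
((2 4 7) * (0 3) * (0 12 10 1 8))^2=[12, 0, 7, 10, 2, 5, 6, 4, 3, 9, 8, 11, 1]=(0 12 1)(2 7 4)(3 10 8)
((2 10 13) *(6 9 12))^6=(13)=[0, 1, 2, 3, 4, 5, 6, 7, 8, 9, 10, 11, 12, 13]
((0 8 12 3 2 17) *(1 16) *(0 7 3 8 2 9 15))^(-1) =(0 15 9 3 7 17 2)(1 16)(8 12) =[15, 16, 0, 7, 4, 5, 6, 17, 12, 3, 10, 11, 8, 13, 14, 9, 1, 2]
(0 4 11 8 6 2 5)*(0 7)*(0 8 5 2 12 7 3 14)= (0 4 11 5 3 14)(6 12 7 8)= [4, 1, 2, 14, 11, 3, 12, 8, 6, 9, 10, 5, 7, 13, 0]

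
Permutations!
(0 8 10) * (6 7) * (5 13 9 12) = [8, 1, 2, 3, 4, 13, 7, 6, 10, 12, 0, 11, 5, 9] = (0 8 10)(5 13 9 12)(6 7)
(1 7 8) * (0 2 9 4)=(0 2 9 4)(1 7 8)=[2, 7, 9, 3, 0, 5, 6, 8, 1, 4]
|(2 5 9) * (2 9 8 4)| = |(9)(2 5 8 4)| = 4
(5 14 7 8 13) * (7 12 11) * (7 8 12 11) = (5 14 11 8 13)(7 12) = [0, 1, 2, 3, 4, 14, 6, 12, 13, 9, 10, 8, 7, 5, 11]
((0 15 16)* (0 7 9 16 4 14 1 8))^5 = (0 8 1 14 4 15)(7 16 9) = [8, 14, 2, 3, 15, 5, 6, 16, 1, 7, 10, 11, 12, 13, 4, 0, 9]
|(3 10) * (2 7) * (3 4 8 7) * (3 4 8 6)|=|(2 4 6 3 10 8 7)|=7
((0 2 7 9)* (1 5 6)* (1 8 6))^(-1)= (0 9 7 2)(1 5)(6 8)= [9, 5, 0, 3, 4, 1, 8, 2, 6, 7]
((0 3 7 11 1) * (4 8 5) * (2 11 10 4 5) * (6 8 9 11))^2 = (0 7 4 11)(1 3 10 9)(2 8 6) = [7, 3, 8, 10, 11, 5, 2, 4, 6, 1, 9, 0]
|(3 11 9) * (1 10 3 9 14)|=|(1 10 3 11 14)|=5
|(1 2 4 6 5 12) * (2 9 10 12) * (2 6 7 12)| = 14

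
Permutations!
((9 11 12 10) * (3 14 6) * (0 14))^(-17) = (0 3 6 14)(9 10 12 11) = [3, 1, 2, 6, 4, 5, 14, 7, 8, 10, 12, 9, 11, 13, 0]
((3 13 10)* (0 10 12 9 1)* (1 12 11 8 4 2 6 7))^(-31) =(0 3 11 4 6 1 10 13 8 2 7)(9 12) =[3, 10, 7, 11, 6, 5, 1, 0, 2, 12, 13, 4, 9, 8]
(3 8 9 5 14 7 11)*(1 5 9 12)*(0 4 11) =(0 4 11 3 8 12 1 5 14 7) =[4, 5, 2, 8, 11, 14, 6, 0, 12, 9, 10, 3, 1, 13, 7]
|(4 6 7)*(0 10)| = |(0 10)(4 6 7)| = 6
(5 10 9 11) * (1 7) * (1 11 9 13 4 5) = (1 7 11)(4 5 10 13) = [0, 7, 2, 3, 5, 10, 6, 11, 8, 9, 13, 1, 12, 4]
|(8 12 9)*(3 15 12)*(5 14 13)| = |(3 15 12 9 8)(5 14 13)| = 15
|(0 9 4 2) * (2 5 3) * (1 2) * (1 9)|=|(0 1 2)(3 9 4 5)|=12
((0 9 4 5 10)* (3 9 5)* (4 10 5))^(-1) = (0 10 9 3 4) = [10, 1, 2, 4, 0, 5, 6, 7, 8, 3, 9]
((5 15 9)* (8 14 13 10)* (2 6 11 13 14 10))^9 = [0, 1, 6, 3, 4, 5, 11, 7, 10, 9, 8, 13, 12, 2, 14, 15] = (15)(2 6 11 13)(8 10)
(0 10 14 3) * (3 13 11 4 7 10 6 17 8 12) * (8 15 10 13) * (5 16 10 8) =(0 6 17 15 8 12 3)(4 7 13 11)(5 16 10 14) =[6, 1, 2, 0, 7, 16, 17, 13, 12, 9, 14, 4, 3, 11, 5, 8, 10, 15]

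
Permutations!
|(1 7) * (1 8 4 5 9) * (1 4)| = 3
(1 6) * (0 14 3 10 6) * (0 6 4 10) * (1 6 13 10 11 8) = [14, 13, 2, 0, 11, 5, 6, 7, 1, 9, 4, 8, 12, 10, 3] = (0 14 3)(1 13 10 4 11 8)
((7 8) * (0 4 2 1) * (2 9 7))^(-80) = (0 8 4 2 9 1 7) = [8, 7, 9, 3, 2, 5, 6, 0, 4, 1]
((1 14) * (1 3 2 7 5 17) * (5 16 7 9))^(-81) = (1 2 17 3 5 14 9)(7 16) = [0, 2, 17, 5, 4, 14, 6, 16, 8, 1, 10, 11, 12, 13, 9, 15, 7, 3]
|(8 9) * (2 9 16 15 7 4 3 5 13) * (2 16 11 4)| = |(2 9 8 11 4 3 5 13 16 15 7)| = 11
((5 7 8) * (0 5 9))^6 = (0 5 7 8 9) = [5, 1, 2, 3, 4, 7, 6, 8, 9, 0]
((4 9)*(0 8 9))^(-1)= (0 4 9 8)= [4, 1, 2, 3, 9, 5, 6, 7, 0, 8]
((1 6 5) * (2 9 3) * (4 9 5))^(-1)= [0, 5, 3, 9, 6, 2, 1, 7, 8, 4]= (1 5 2 3 9 4 6)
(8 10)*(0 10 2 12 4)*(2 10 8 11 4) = (0 8 10 11 4)(2 12) = [8, 1, 12, 3, 0, 5, 6, 7, 10, 9, 11, 4, 2]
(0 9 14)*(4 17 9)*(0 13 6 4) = (4 17 9 14 13 6) = [0, 1, 2, 3, 17, 5, 4, 7, 8, 14, 10, 11, 12, 6, 13, 15, 16, 9]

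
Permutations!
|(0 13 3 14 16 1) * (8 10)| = 6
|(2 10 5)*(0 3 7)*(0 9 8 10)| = 8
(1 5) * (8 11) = (1 5)(8 11) = [0, 5, 2, 3, 4, 1, 6, 7, 11, 9, 10, 8]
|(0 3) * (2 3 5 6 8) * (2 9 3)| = |(0 5 6 8 9 3)| = 6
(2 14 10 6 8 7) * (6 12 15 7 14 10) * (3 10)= [0, 1, 3, 10, 4, 5, 8, 2, 14, 9, 12, 11, 15, 13, 6, 7]= (2 3 10 12 15 7)(6 8 14)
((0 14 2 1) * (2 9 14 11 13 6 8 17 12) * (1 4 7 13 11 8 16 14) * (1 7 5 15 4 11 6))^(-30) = (0 9 11 8 7 6 17 13 16 12 1 14 2) = [9, 14, 0, 3, 4, 5, 17, 6, 7, 11, 10, 8, 1, 16, 2, 15, 12, 13]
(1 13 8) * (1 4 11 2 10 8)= (1 13)(2 10 8 4 11)= [0, 13, 10, 3, 11, 5, 6, 7, 4, 9, 8, 2, 12, 1]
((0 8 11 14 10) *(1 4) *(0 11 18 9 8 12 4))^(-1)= (0 1 4 12)(8 9 18)(10 14 11)= [1, 4, 2, 3, 12, 5, 6, 7, 9, 18, 14, 10, 0, 13, 11, 15, 16, 17, 8]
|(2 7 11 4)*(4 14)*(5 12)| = 10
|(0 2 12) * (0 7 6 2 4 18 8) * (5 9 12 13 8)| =11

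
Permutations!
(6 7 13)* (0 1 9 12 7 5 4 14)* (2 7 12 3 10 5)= (0 1 9 3 10 5 4 14)(2 7 13 6)= [1, 9, 7, 10, 14, 4, 2, 13, 8, 3, 5, 11, 12, 6, 0]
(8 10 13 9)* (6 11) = (6 11)(8 10 13 9) = [0, 1, 2, 3, 4, 5, 11, 7, 10, 8, 13, 6, 12, 9]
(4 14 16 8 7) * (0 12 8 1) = (0 12 8 7 4 14 16 1) = [12, 0, 2, 3, 14, 5, 6, 4, 7, 9, 10, 11, 8, 13, 16, 15, 1]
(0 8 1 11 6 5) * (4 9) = [8, 11, 2, 3, 9, 0, 5, 7, 1, 4, 10, 6] = (0 8 1 11 6 5)(4 9)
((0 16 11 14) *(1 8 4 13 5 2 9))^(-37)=(0 14 11 16)(1 2 13 8 9 5 4)=[14, 2, 13, 3, 1, 4, 6, 7, 9, 5, 10, 16, 12, 8, 11, 15, 0]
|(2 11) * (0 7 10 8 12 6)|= |(0 7 10 8 12 6)(2 11)|= 6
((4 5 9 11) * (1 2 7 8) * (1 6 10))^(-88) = [0, 7, 8, 3, 4, 5, 1, 6, 10, 9, 2, 11] = (11)(1 7 6)(2 8 10)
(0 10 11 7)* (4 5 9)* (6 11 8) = (0 10 8 6 11 7)(4 5 9) = [10, 1, 2, 3, 5, 9, 11, 0, 6, 4, 8, 7]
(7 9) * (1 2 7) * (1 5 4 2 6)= (1 6)(2 7 9 5 4)= [0, 6, 7, 3, 2, 4, 1, 9, 8, 5]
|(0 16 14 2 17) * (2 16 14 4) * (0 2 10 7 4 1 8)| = 30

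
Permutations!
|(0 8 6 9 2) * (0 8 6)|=|(0 6 9 2 8)|=5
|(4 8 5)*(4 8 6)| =|(4 6)(5 8)| =2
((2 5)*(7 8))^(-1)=(2 5)(7 8)=[0, 1, 5, 3, 4, 2, 6, 8, 7]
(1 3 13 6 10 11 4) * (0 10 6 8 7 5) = (0 10 11 4 1 3 13 8 7 5) = [10, 3, 2, 13, 1, 0, 6, 5, 7, 9, 11, 4, 12, 8]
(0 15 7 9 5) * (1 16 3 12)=(0 15 7 9 5)(1 16 3 12)=[15, 16, 2, 12, 4, 0, 6, 9, 8, 5, 10, 11, 1, 13, 14, 7, 3]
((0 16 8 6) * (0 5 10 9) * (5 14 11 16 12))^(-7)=(0 10 12 9 5)(6 16 14 8 11)=[10, 1, 2, 3, 4, 0, 16, 7, 11, 5, 12, 6, 9, 13, 8, 15, 14]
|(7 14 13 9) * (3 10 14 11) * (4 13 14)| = |(14)(3 10 4 13 9 7 11)| = 7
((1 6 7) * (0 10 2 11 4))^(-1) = (0 4 11 2 10)(1 7 6) = [4, 7, 10, 3, 11, 5, 1, 6, 8, 9, 0, 2]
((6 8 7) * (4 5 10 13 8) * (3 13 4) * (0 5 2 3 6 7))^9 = (0 5 10 4 2 3 13 8) = [5, 1, 3, 13, 2, 10, 6, 7, 0, 9, 4, 11, 12, 8]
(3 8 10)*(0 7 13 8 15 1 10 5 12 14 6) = (0 7 13 8 5 12 14 6)(1 10 3 15) = [7, 10, 2, 15, 4, 12, 0, 13, 5, 9, 3, 11, 14, 8, 6, 1]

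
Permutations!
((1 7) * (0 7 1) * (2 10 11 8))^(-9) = [7, 1, 8, 3, 4, 5, 6, 0, 11, 9, 2, 10] = (0 7)(2 8 11 10)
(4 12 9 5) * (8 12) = (4 8 12 9 5) = [0, 1, 2, 3, 8, 4, 6, 7, 12, 5, 10, 11, 9]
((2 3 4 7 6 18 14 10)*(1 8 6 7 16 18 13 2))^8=(1 18 3 6 10 16 2 8 14 4 13)=[0, 18, 8, 6, 13, 5, 10, 7, 14, 9, 16, 11, 12, 1, 4, 15, 2, 17, 3]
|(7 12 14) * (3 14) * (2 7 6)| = 6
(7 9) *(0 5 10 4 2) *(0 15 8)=[5, 1, 15, 3, 2, 10, 6, 9, 0, 7, 4, 11, 12, 13, 14, 8]=(0 5 10 4 2 15 8)(7 9)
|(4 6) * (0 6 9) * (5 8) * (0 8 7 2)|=8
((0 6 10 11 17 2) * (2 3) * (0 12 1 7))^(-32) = (0 1 2 17 10)(3 11 6 7 12) = [1, 2, 17, 11, 4, 5, 7, 12, 8, 9, 0, 6, 3, 13, 14, 15, 16, 10]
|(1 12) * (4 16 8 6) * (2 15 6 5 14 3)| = 18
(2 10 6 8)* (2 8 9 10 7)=(2 7)(6 9 10)=[0, 1, 7, 3, 4, 5, 9, 2, 8, 10, 6]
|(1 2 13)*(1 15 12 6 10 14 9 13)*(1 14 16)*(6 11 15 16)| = |(1 2 14 9 13 16)(6 10)(11 15 12)| = 6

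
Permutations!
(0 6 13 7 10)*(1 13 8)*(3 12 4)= (0 6 8 1 13 7 10)(3 12 4)= [6, 13, 2, 12, 3, 5, 8, 10, 1, 9, 0, 11, 4, 7]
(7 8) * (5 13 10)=(5 13 10)(7 8)=[0, 1, 2, 3, 4, 13, 6, 8, 7, 9, 5, 11, 12, 10]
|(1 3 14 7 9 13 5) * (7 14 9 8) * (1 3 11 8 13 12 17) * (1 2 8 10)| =|(1 11 10)(2 8 7 13 5 3 9 12 17)| =9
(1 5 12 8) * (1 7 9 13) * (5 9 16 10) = (1 9 13)(5 12 8 7 16 10) = [0, 9, 2, 3, 4, 12, 6, 16, 7, 13, 5, 11, 8, 1, 14, 15, 10]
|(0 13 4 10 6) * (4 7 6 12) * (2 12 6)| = |(0 13 7 2 12 4 10 6)| = 8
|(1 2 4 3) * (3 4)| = 3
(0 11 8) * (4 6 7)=[11, 1, 2, 3, 6, 5, 7, 4, 0, 9, 10, 8]=(0 11 8)(4 6 7)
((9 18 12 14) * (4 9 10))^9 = [0, 1, 2, 3, 12, 5, 6, 7, 8, 14, 18, 11, 4, 13, 9, 15, 16, 17, 10] = (4 12)(9 14)(10 18)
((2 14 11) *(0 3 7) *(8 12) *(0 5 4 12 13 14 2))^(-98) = (0 7 4 8 14)(3 5 12 13 11) = [7, 1, 2, 5, 8, 12, 6, 4, 14, 9, 10, 3, 13, 11, 0]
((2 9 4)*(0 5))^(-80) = (2 9 4) = [0, 1, 9, 3, 2, 5, 6, 7, 8, 4]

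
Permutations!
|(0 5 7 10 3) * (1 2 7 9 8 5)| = |(0 1 2 7 10 3)(5 9 8)| = 6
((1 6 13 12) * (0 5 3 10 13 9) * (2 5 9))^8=(13)=[0, 1, 2, 3, 4, 5, 6, 7, 8, 9, 10, 11, 12, 13]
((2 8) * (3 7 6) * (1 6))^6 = (8)(1 3)(6 7) = [0, 3, 2, 1, 4, 5, 7, 6, 8]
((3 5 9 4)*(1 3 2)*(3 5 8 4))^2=(1 9 8 2 5 3 4)=[0, 9, 5, 4, 1, 3, 6, 7, 2, 8]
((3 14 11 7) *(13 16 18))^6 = [0, 1, 2, 11, 4, 5, 6, 14, 8, 9, 10, 3, 12, 13, 7, 15, 16, 17, 18] = (18)(3 11)(7 14)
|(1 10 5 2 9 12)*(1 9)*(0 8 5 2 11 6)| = |(0 8 5 11 6)(1 10 2)(9 12)| = 30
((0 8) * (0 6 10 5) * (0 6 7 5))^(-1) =[10, 1, 2, 3, 4, 7, 5, 8, 0, 9, 6] =(0 10 6 5 7 8)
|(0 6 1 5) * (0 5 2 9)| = |(0 6 1 2 9)| = 5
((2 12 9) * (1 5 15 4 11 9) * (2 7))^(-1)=(1 12 2 7 9 11 4 15 5)=[0, 12, 7, 3, 15, 1, 6, 9, 8, 11, 10, 4, 2, 13, 14, 5]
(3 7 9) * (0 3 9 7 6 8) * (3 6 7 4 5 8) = (9)(0 6 3 7 4 5 8) = [6, 1, 2, 7, 5, 8, 3, 4, 0, 9]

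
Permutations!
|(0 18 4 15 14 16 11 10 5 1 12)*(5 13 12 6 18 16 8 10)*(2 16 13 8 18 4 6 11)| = 30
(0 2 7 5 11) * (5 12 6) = (0 2 7 12 6 5 11) = [2, 1, 7, 3, 4, 11, 5, 12, 8, 9, 10, 0, 6]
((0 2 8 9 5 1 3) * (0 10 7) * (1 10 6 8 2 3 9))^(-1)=(0 7 10 5 9 1 8 6 3)=[7, 8, 2, 0, 4, 9, 3, 10, 6, 1, 5]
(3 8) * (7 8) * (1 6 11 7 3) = (1 6 11 7 8) = [0, 6, 2, 3, 4, 5, 11, 8, 1, 9, 10, 7]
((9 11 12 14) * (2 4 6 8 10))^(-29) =[0, 1, 4, 3, 6, 5, 8, 7, 10, 14, 2, 9, 11, 13, 12] =(2 4 6 8 10)(9 14 12 11)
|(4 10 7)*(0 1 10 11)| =|(0 1 10 7 4 11)| =6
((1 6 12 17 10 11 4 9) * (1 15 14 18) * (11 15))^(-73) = [0, 18, 2, 3, 11, 5, 1, 7, 8, 4, 17, 9, 6, 13, 15, 10, 16, 12, 14] = (1 18 14 15 10 17 12 6)(4 11 9)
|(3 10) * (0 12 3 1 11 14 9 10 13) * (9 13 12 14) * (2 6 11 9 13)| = 6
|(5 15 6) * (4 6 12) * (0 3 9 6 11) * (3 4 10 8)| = |(0 4 11)(3 9 6 5 15 12 10 8)| = 24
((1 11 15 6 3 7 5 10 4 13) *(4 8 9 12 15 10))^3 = (1 8 15 7 13 10 12 3 4 11 9 6 5) = [0, 8, 2, 4, 11, 1, 5, 13, 15, 6, 12, 9, 3, 10, 14, 7]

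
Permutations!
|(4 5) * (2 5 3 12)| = |(2 5 4 3 12)| = 5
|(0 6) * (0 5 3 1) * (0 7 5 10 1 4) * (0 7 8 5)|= |(0 6 10 1 8 5 3 4 7)|= 9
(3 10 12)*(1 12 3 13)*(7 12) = (1 7 12 13)(3 10) = [0, 7, 2, 10, 4, 5, 6, 12, 8, 9, 3, 11, 13, 1]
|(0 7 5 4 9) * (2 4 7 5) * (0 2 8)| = |(0 5 7 8)(2 4 9)| = 12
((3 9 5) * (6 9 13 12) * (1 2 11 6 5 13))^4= (1 9 3 6 5 11 12 2 13)= [0, 9, 13, 6, 4, 11, 5, 7, 8, 3, 10, 12, 2, 1]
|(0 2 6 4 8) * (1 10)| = 10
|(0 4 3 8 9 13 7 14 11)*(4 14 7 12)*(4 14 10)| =10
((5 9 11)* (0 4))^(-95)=(0 4)(5 9 11)=[4, 1, 2, 3, 0, 9, 6, 7, 8, 11, 10, 5]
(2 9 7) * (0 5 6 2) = (0 5 6 2 9 7) = [5, 1, 9, 3, 4, 6, 2, 0, 8, 7]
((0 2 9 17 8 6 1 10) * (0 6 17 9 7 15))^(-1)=(0 15 7 2)(1 6 10)(8 17)=[15, 6, 0, 3, 4, 5, 10, 2, 17, 9, 1, 11, 12, 13, 14, 7, 16, 8]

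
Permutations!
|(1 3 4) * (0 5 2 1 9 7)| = 8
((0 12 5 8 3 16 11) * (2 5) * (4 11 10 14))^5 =(0 3 11 8 4 5 14 2 10 12 16) =[3, 1, 10, 11, 5, 14, 6, 7, 4, 9, 12, 8, 16, 13, 2, 15, 0]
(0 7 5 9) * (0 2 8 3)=(0 7 5 9 2 8 3)=[7, 1, 8, 0, 4, 9, 6, 5, 3, 2]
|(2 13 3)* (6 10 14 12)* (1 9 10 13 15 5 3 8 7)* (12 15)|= 13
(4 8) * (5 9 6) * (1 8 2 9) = (1 8 4 2 9 6 5) = [0, 8, 9, 3, 2, 1, 5, 7, 4, 6]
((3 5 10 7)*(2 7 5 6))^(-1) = (2 6 3 7)(5 10) = [0, 1, 6, 7, 4, 10, 3, 2, 8, 9, 5]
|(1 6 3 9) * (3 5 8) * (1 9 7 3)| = 4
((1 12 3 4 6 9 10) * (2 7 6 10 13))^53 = (1 4 12 10 3)(2 9 7 13 6) = [0, 4, 9, 1, 12, 5, 2, 13, 8, 7, 3, 11, 10, 6]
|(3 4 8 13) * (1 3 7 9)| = |(1 3 4 8 13 7 9)| = 7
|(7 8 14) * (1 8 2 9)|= 6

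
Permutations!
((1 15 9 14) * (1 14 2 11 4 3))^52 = (1 2 3 9 4 15 11) = [0, 2, 3, 9, 15, 5, 6, 7, 8, 4, 10, 1, 12, 13, 14, 11]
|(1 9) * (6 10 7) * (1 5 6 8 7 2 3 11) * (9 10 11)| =|(1 10 2 3 9 5 6 11)(7 8)| =8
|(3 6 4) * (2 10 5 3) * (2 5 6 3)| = |(2 10 6 4 5)| = 5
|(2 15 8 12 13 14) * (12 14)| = 4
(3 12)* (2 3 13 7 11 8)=(2 3 12 13 7 11 8)=[0, 1, 3, 12, 4, 5, 6, 11, 2, 9, 10, 8, 13, 7]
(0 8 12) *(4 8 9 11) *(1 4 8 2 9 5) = [5, 4, 9, 3, 2, 1, 6, 7, 12, 11, 10, 8, 0] = (0 5 1 4 2 9 11 8 12)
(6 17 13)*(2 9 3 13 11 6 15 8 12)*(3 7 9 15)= (2 15 8 12)(3 13)(6 17 11)(7 9)= [0, 1, 15, 13, 4, 5, 17, 9, 12, 7, 10, 6, 2, 3, 14, 8, 16, 11]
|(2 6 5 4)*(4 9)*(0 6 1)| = 7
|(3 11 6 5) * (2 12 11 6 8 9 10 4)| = |(2 12 11 8 9 10 4)(3 6 5)| = 21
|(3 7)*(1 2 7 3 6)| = |(1 2 7 6)| = 4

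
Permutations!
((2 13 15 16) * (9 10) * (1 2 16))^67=(16)(1 15 13 2)(9 10)=[0, 15, 1, 3, 4, 5, 6, 7, 8, 10, 9, 11, 12, 2, 14, 13, 16]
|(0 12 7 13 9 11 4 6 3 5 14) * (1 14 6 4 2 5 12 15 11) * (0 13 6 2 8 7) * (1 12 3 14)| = |(0 15 11 8 7 6 14 13 9 12)(2 5)| = 10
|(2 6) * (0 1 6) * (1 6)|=3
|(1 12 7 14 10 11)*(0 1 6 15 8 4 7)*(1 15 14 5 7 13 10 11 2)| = |(0 15 8 4 13 10 2 1 12)(5 7)(6 14 11)| = 18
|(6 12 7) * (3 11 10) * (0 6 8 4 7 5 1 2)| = 6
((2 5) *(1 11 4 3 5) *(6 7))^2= (1 4 5)(2 11 3)= [0, 4, 11, 2, 5, 1, 6, 7, 8, 9, 10, 3]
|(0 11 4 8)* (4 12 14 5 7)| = |(0 11 12 14 5 7 4 8)| = 8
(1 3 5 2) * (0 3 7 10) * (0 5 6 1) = (0 3 6 1 7 10 5 2) = [3, 7, 0, 6, 4, 2, 1, 10, 8, 9, 5]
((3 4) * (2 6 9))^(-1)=(2 9 6)(3 4)=[0, 1, 9, 4, 3, 5, 2, 7, 8, 6]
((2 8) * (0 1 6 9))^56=(9)=[0, 1, 2, 3, 4, 5, 6, 7, 8, 9]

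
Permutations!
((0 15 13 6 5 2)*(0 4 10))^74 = (0 13 5 4)(2 10 15 6) = [13, 1, 10, 3, 0, 4, 2, 7, 8, 9, 15, 11, 12, 5, 14, 6]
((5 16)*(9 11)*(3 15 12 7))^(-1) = (3 7 12 15)(5 16)(9 11) = [0, 1, 2, 7, 4, 16, 6, 12, 8, 11, 10, 9, 15, 13, 14, 3, 5]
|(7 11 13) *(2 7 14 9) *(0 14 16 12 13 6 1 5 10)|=30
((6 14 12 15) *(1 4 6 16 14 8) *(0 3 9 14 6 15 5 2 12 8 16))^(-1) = (0 15 4 1 8 14 9 3)(2 5 12)(6 16) = [15, 8, 5, 0, 1, 12, 16, 7, 14, 3, 10, 11, 2, 13, 9, 4, 6]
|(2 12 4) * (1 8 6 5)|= |(1 8 6 5)(2 12 4)|= 12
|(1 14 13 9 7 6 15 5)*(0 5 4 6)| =21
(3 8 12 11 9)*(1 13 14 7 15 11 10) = (1 13 14 7 15 11 9 3 8 12 10) = [0, 13, 2, 8, 4, 5, 6, 15, 12, 3, 1, 9, 10, 14, 7, 11]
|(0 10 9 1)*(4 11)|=4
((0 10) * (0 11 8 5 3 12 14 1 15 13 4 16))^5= (0 3 13 11 14 16 5 15 10 12 4 8 1)= [3, 0, 2, 13, 8, 15, 6, 7, 1, 9, 12, 14, 4, 11, 16, 10, 5]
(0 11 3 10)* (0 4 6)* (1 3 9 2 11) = (0 1 3 10 4 6)(2 11 9) = [1, 3, 11, 10, 6, 5, 0, 7, 8, 2, 4, 9]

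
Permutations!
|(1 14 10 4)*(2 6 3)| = 12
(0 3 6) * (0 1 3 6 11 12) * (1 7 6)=(0 1 3 11 12)(6 7)=[1, 3, 2, 11, 4, 5, 7, 6, 8, 9, 10, 12, 0]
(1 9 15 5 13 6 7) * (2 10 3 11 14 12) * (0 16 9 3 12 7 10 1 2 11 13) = (0 16 9 15 5)(1 3 13 6 10 12 11 14 7 2) = [16, 3, 1, 13, 4, 0, 10, 2, 8, 15, 12, 14, 11, 6, 7, 5, 9]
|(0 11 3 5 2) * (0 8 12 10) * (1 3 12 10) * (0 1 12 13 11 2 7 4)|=18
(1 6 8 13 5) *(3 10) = (1 6 8 13 5)(3 10) = [0, 6, 2, 10, 4, 1, 8, 7, 13, 9, 3, 11, 12, 5]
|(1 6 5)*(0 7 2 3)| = |(0 7 2 3)(1 6 5)| = 12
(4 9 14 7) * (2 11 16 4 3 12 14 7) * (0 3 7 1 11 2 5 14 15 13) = (0 3 12 15 13)(1 11 16 4 9)(5 14) = [3, 11, 2, 12, 9, 14, 6, 7, 8, 1, 10, 16, 15, 0, 5, 13, 4]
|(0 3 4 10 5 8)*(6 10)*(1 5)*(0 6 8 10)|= |(0 3 4 8 6)(1 5 10)|= 15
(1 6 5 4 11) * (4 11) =(1 6 5 11) =[0, 6, 2, 3, 4, 11, 5, 7, 8, 9, 10, 1]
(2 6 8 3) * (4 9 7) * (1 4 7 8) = (1 4 9 8 3 2 6) = [0, 4, 6, 2, 9, 5, 1, 7, 3, 8]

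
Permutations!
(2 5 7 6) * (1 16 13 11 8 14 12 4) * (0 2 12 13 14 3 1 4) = [2, 16, 5, 1, 4, 7, 12, 6, 3, 9, 10, 8, 0, 11, 13, 15, 14] = (0 2 5 7 6 12)(1 16 14 13 11 8 3)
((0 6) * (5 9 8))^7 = [6, 1, 2, 3, 4, 9, 0, 7, 5, 8] = (0 6)(5 9 8)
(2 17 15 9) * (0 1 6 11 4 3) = [1, 6, 17, 0, 3, 5, 11, 7, 8, 2, 10, 4, 12, 13, 14, 9, 16, 15] = (0 1 6 11 4 3)(2 17 15 9)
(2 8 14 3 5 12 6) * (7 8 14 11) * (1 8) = (1 8 11 7)(2 14 3 5 12 6) = [0, 8, 14, 5, 4, 12, 2, 1, 11, 9, 10, 7, 6, 13, 3]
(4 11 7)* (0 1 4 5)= (0 1 4 11 7 5)= [1, 4, 2, 3, 11, 0, 6, 5, 8, 9, 10, 7]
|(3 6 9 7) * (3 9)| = |(3 6)(7 9)| = 2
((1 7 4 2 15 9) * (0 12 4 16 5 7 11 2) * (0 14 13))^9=(16)(0 13 14 4 12)(1 9 15 2 11)=[13, 9, 11, 3, 12, 5, 6, 7, 8, 15, 10, 1, 0, 14, 4, 2, 16]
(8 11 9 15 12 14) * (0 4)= (0 4)(8 11 9 15 12 14)= [4, 1, 2, 3, 0, 5, 6, 7, 11, 15, 10, 9, 14, 13, 8, 12]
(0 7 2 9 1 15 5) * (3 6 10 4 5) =(0 7 2 9 1 15 3 6 10 4 5) =[7, 15, 9, 6, 5, 0, 10, 2, 8, 1, 4, 11, 12, 13, 14, 3]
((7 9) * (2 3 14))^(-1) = (2 14 3)(7 9) = [0, 1, 14, 2, 4, 5, 6, 9, 8, 7, 10, 11, 12, 13, 3]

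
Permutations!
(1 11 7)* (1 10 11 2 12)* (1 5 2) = (2 12 5)(7 10 11) = [0, 1, 12, 3, 4, 2, 6, 10, 8, 9, 11, 7, 5]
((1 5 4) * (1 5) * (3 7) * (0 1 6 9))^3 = (0 9 6 1)(3 7)(4 5) = [9, 0, 2, 7, 5, 4, 1, 3, 8, 6]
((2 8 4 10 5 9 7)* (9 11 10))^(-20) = [0, 1, 2, 3, 4, 11, 6, 7, 8, 9, 5, 10] = (5 11 10)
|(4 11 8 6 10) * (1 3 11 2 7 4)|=6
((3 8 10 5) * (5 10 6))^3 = (10)(3 5 6 8) = [0, 1, 2, 5, 4, 6, 8, 7, 3, 9, 10]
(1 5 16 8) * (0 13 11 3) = [13, 5, 2, 0, 4, 16, 6, 7, 1, 9, 10, 3, 12, 11, 14, 15, 8] = (0 13 11 3)(1 5 16 8)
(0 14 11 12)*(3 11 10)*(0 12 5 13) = (0 14 10 3 11 5 13) = [14, 1, 2, 11, 4, 13, 6, 7, 8, 9, 3, 5, 12, 0, 10]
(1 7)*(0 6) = (0 6)(1 7) = [6, 7, 2, 3, 4, 5, 0, 1]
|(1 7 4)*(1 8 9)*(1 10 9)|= 4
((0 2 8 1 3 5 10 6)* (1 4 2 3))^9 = (0 6 10 5 3) = [6, 1, 2, 0, 4, 3, 10, 7, 8, 9, 5]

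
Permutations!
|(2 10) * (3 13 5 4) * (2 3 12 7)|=8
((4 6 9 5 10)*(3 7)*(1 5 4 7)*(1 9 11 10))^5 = (1 5)(3 10 6 9 7 11 4) = [0, 5, 2, 10, 3, 1, 9, 11, 8, 7, 6, 4]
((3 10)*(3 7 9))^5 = (3 10 7 9) = [0, 1, 2, 10, 4, 5, 6, 9, 8, 3, 7]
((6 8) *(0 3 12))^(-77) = (0 3 12)(6 8) = [3, 1, 2, 12, 4, 5, 8, 7, 6, 9, 10, 11, 0]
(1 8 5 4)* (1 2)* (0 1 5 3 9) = [1, 8, 5, 9, 2, 4, 6, 7, 3, 0] = (0 1 8 3 9)(2 5 4)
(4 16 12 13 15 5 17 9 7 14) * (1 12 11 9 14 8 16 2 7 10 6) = (1 12 13 15 5 17 14 4 2 7 8 16 11 9 10 6) = [0, 12, 7, 3, 2, 17, 1, 8, 16, 10, 6, 9, 13, 15, 4, 5, 11, 14]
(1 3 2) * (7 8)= [0, 3, 1, 2, 4, 5, 6, 8, 7]= (1 3 2)(7 8)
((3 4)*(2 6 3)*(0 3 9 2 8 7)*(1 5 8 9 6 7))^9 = [9, 1, 3, 2, 7, 5, 6, 4, 8, 0] = (0 9)(2 3)(4 7)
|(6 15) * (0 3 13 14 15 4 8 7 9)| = |(0 3 13 14 15 6 4 8 7 9)| = 10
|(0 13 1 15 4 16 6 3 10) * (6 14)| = |(0 13 1 15 4 16 14 6 3 10)| = 10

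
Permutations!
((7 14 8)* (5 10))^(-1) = (5 10)(7 8 14) = [0, 1, 2, 3, 4, 10, 6, 8, 14, 9, 5, 11, 12, 13, 7]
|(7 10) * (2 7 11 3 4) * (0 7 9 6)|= 9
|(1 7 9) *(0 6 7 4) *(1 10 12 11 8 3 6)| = |(0 1 4)(3 6 7 9 10 12 11 8)| = 24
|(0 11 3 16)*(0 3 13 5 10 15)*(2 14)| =|(0 11 13 5 10 15)(2 14)(3 16)| =6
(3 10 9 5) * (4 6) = (3 10 9 5)(4 6) = [0, 1, 2, 10, 6, 3, 4, 7, 8, 5, 9]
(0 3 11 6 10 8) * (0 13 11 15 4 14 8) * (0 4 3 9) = (0 9)(3 15)(4 14 8 13 11 6 10) = [9, 1, 2, 15, 14, 5, 10, 7, 13, 0, 4, 6, 12, 11, 8, 3]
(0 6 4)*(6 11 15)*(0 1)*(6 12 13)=(0 11 15 12 13 6 4 1)=[11, 0, 2, 3, 1, 5, 4, 7, 8, 9, 10, 15, 13, 6, 14, 12]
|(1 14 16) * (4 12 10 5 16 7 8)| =|(1 14 7 8 4 12 10 5 16)| =9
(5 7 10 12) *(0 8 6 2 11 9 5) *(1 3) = (0 8 6 2 11 9 5 7 10 12)(1 3) = [8, 3, 11, 1, 4, 7, 2, 10, 6, 5, 12, 9, 0]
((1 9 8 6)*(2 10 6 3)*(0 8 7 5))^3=(0 2 1 5 3 6 7 8 10 9)=[2, 5, 1, 6, 4, 3, 7, 8, 10, 0, 9]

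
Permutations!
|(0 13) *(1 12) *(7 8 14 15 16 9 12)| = |(0 13)(1 7 8 14 15 16 9 12)| = 8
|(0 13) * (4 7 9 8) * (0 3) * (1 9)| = 15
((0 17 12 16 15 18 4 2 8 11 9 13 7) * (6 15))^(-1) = (0 7 13 9 11 8 2 4 18 15 6 16 12 17) = [7, 1, 4, 3, 18, 5, 16, 13, 2, 11, 10, 8, 17, 9, 14, 6, 12, 0, 15]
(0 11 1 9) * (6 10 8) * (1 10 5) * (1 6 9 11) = [1, 11, 2, 3, 4, 6, 5, 7, 9, 0, 8, 10] = (0 1 11 10 8 9)(5 6)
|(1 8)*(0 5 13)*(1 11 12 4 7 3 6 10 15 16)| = |(0 5 13)(1 8 11 12 4 7 3 6 10 15 16)| = 33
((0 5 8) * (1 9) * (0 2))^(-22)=(9)(0 8)(2 5)=[8, 1, 5, 3, 4, 2, 6, 7, 0, 9]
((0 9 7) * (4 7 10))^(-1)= [7, 1, 2, 3, 10, 5, 6, 4, 8, 0, 9]= (0 7 4 10 9)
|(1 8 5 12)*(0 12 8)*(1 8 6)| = 6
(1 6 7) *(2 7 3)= (1 6 3 2 7)= [0, 6, 7, 2, 4, 5, 3, 1]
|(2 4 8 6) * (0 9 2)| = |(0 9 2 4 8 6)| = 6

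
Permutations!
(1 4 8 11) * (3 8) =(1 4 3 8 11) =[0, 4, 2, 8, 3, 5, 6, 7, 11, 9, 10, 1]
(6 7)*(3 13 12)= [0, 1, 2, 13, 4, 5, 7, 6, 8, 9, 10, 11, 3, 12]= (3 13 12)(6 7)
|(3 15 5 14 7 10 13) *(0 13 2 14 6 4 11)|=8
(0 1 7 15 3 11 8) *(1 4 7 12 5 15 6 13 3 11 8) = (0 4 7 6 13 3 8)(1 12 5 15 11) = [4, 12, 2, 8, 7, 15, 13, 6, 0, 9, 10, 1, 5, 3, 14, 11]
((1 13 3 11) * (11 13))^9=(1 11)(3 13)=[0, 11, 2, 13, 4, 5, 6, 7, 8, 9, 10, 1, 12, 3]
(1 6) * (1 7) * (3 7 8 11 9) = (1 6 8 11 9 3 7) = [0, 6, 2, 7, 4, 5, 8, 1, 11, 3, 10, 9]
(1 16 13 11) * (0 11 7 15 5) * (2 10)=(0 11 1 16 13 7 15 5)(2 10)=[11, 16, 10, 3, 4, 0, 6, 15, 8, 9, 2, 1, 12, 7, 14, 5, 13]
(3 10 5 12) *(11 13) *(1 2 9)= (1 2 9)(3 10 5 12)(11 13)= [0, 2, 9, 10, 4, 12, 6, 7, 8, 1, 5, 13, 3, 11]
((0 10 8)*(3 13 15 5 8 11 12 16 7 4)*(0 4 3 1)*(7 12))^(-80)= [8, 5, 2, 10, 15, 3, 6, 0, 13, 9, 4, 1, 12, 11, 14, 7, 16]= (16)(0 8 13 11 1 5 3 10 4 15 7)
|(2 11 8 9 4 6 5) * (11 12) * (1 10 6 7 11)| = 30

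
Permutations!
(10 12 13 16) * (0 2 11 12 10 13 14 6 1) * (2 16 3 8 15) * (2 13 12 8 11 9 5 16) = (0 2 9 5 16 12 14 6 1)(3 11 8 15 13) = [2, 0, 9, 11, 4, 16, 1, 7, 15, 5, 10, 8, 14, 3, 6, 13, 12]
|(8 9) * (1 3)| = |(1 3)(8 9)| = 2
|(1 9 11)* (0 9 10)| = |(0 9 11 1 10)| = 5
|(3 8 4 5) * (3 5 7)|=|(3 8 4 7)|=4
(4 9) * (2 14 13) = (2 14 13)(4 9) = [0, 1, 14, 3, 9, 5, 6, 7, 8, 4, 10, 11, 12, 2, 13]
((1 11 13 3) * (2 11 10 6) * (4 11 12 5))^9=(1 3 13 11 4 5 12 2 6 10)=[0, 3, 6, 13, 5, 12, 10, 7, 8, 9, 1, 4, 2, 11]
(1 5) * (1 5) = (5) = [0, 1, 2, 3, 4, 5]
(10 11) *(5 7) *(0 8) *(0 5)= (0 8 5 7)(10 11)= [8, 1, 2, 3, 4, 7, 6, 0, 5, 9, 11, 10]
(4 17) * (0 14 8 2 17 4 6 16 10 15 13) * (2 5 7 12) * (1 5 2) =(0 14 8 2 17 6 16 10 15 13)(1 5 7 12) =[14, 5, 17, 3, 4, 7, 16, 12, 2, 9, 15, 11, 1, 0, 8, 13, 10, 6]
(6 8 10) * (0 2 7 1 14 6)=(0 2 7 1 14 6 8 10)=[2, 14, 7, 3, 4, 5, 8, 1, 10, 9, 0, 11, 12, 13, 6]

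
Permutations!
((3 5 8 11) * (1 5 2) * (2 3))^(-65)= [0, 1, 2, 3, 4, 5, 6, 7, 8, 9, 10, 11]= (11)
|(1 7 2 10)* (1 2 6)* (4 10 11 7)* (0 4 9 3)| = 10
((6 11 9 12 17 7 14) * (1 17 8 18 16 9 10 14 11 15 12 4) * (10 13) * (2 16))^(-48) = (18) = [0, 1, 2, 3, 4, 5, 6, 7, 8, 9, 10, 11, 12, 13, 14, 15, 16, 17, 18]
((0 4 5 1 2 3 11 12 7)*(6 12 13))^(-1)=(0 7 12 6 13 11 3 2 1 5 4)=[7, 5, 1, 2, 0, 4, 13, 12, 8, 9, 10, 3, 6, 11]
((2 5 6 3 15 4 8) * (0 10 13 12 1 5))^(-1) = [2, 12, 8, 6, 15, 1, 5, 7, 4, 9, 0, 11, 13, 10, 14, 3] = (0 2 8 4 15 3 6 5 1 12 13 10)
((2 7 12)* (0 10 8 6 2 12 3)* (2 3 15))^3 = (15)(0 6 10 3 8) = [6, 1, 2, 8, 4, 5, 10, 7, 0, 9, 3, 11, 12, 13, 14, 15]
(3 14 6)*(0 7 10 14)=(0 7 10 14 6 3)=[7, 1, 2, 0, 4, 5, 3, 10, 8, 9, 14, 11, 12, 13, 6]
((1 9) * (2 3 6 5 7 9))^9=[0, 3, 6, 5, 4, 9, 7, 1, 8, 2]=(1 3 5 9 2 6 7)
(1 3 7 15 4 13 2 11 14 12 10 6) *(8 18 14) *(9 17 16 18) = (1 3 7 15 4 13 2 11 8 9 17 16 18 14 12 10 6) = [0, 3, 11, 7, 13, 5, 1, 15, 9, 17, 6, 8, 10, 2, 12, 4, 18, 16, 14]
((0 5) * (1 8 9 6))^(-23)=[5, 8, 2, 3, 4, 0, 1, 7, 9, 6]=(0 5)(1 8 9 6)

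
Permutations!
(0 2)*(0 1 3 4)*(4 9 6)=(0 2 1 3 9 6 4)=[2, 3, 1, 9, 0, 5, 4, 7, 8, 6]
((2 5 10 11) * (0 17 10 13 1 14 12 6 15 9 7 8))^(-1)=(0 8 7 9 15 6 12 14 1 13 5 2 11 10 17)=[8, 13, 11, 3, 4, 2, 12, 9, 7, 15, 17, 10, 14, 5, 1, 6, 16, 0]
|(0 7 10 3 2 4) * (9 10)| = 7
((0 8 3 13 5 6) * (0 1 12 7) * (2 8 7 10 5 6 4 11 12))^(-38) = [0, 13, 6, 2, 12, 11, 3, 7, 1, 9, 4, 10, 5, 8] = (1 13 8)(2 6 3)(4 12 5 11 10)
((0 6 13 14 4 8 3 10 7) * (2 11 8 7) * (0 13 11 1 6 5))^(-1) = (0 5)(1 2 10 3 8 11 6)(4 14 13 7) = [5, 2, 10, 8, 14, 0, 1, 4, 11, 9, 3, 6, 12, 7, 13]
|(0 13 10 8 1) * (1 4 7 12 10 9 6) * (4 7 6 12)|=10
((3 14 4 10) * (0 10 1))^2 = (0 3 4)(1 10 14) = [3, 10, 2, 4, 0, 5, 6, 7, 8, 9, 14, 11, 12, 13, 1]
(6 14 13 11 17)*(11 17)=(6 14 13 17)=[0, 1, 2, 3, 4, 5, 14, 7, 8, 9, 10, 11, 12, 17, 13, 15, 16, 6]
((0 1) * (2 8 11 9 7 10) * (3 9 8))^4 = (11)(2 10 7 9 3) = [0, 1, 10, 2, 4, 5, 6, 9, 8, 3, 7, 11]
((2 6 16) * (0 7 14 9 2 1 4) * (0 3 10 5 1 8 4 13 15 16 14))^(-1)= (0 7)(1 5 10 3 4 8 16 15 13)(2 9 14 6)= [7, 5, 9, 4, 8, 10, 2, 0, 16, 14, 3, 11, 12, 1, 6, 13, 15]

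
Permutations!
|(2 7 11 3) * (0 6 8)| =|(0 6 8)(2 7 11 3)| =12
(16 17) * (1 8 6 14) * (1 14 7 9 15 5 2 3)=(1 8 6 7 9 15 5 2 3)(16 17)=[0, 8, 3, 1, 4, 2, 7, 9, 6, 15, 10, 11, 12, 13, 14, 5, 17, 16]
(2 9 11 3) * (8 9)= (2 8 9 11 3)= [0, 1, 8, 2, 4, 5, 6, 7, 9, 11, 10, 3]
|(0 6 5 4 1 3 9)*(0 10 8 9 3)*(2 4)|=|(0 6 5 2 4 1)(8 9 10)|=6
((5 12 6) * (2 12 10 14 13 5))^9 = (5 10 14 13) = [0, 1, 2, 3, 4, 10, 6, 7, 8, 9, 14, 11, 12, 5, 13]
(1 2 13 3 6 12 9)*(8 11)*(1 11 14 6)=(1 2 13 3)(6 12 9 11 8 14)=[0, 2, 13, 1, 4, 5, 12, 7, 14, 11, 10, 8, 9, 3, 6]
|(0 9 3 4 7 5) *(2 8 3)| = |(0 9 2 8 3 4 7 5)| = 8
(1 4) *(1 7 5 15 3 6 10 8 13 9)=[0, 4, 2, 6, 7, 15, 10, 5, 13, 1, 8, 11, 12, 9, 14, 3]=(1 4 7 5 15 3 6 10 8 13 9)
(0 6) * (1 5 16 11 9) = [6, 5, 2, 3, 4, 16, 0, 7, 8, 1, 10, 9, 12, 13, 14, 15, 11] = (0 6)(1 5 16 11 9)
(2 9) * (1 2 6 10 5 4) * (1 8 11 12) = (1 2 9 6 10 5 4 8 11 12) = [0, 2, 9, 3, 8, 4, 10, 7, 11, 6, 5, 12, 1]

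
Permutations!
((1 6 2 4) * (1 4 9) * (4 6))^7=(1 6 9 4 2)=[0, 6, 1, 3, 2, 5, 9, 7, 8, 4]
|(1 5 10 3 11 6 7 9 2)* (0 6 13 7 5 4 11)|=|(0 6 5 10 3)(1 4 11 13 7 9 2)|=35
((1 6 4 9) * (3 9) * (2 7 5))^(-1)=(1 9 3 4 6)(2 5 7)=[0, 9, 5, 4, 6, 7, 1, 2, 8, 3]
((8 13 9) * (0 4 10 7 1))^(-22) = (0 7 4 1 10)(8 9 13) = [7, 10, 2, 3, 1, 5, 6, 4, 9, 13, 0, 11, 12, 8]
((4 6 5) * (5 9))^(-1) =(4 5 9 6) =[0, 1, 2, 3, 5, 9, 4, 7, 8, 6]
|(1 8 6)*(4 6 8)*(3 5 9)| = 3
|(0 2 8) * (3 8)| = 4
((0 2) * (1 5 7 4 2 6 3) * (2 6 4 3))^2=[6, 7, 4, 5, 2, 3, 0, 1]=(0 6)(1 7)(2 4)(3 5)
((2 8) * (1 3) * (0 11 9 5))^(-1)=(0 5 9 11)(1 3)(2 8)=[5, 3, 8, 1, 4, 9, 6, 7, 2, 11, 10, 0]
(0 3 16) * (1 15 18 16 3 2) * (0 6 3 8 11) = (0 2 1 15 18 16 6 3 8 11) = [2, 15, 1, 8, 4, 5, 3, 7, 11, 9, 10, 0, 12, 13, 14, 18, 6, 17, 16]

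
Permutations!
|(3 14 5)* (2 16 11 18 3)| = 7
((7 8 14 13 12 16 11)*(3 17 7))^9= (17)= [0, 1, 2, 3, 4, 5, 6, 7, 8, 9, 10, 11, 12, 13, 14, 15, 16, 17]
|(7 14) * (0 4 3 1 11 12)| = 6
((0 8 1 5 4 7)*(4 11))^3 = (0 5 7 1 4 8 11) = [5, 4, 2, 3, 8, 7, 6, 1, 11, 9, 10, 0]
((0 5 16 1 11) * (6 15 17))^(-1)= [11, 16, 2, 3, 4, 0, 17, 7, 8, 9, 10, 1, 12, 13, 14, 6, 5, 15]= (0 11 1 16 5)(6 17 15)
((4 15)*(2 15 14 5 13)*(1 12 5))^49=(1 12 5 13 2 15 4 14)=[0, 12, 15, 3, 14, 13, 6, 7, 8, 9, 10, 11, 5, 2, 1, 4]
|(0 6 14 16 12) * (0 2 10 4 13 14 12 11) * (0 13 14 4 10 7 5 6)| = |(2 7 5 6 12)(4 14 16 11 13)| = 5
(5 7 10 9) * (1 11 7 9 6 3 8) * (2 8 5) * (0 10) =[10, 11, 8, 5, 4, 9, 3, 0, 1, 2, 6, 7] =(0 10 6 3 5 9 2 8 1 11 7)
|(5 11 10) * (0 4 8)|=|(0 4 8)(5 11 10)|=3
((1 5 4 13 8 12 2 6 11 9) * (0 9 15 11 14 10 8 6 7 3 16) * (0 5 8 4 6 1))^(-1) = (0 9)(1 13 4 10 14 6 5 16 3 7 2 12 8)(11 15) = [9, 13, 12, 7, 10, 16, 5, 2, 1, 0, 14, 15, 8, 4, 6, 11, 3]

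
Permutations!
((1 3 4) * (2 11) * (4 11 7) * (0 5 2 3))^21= [7, 2, 1, 11, 5, 4, 6, 0, 8, 9, 10, 3]= (0 7)(1 2)(3 11)(4 5)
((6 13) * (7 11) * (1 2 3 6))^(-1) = (1 13 6 3 2)(7 11) = [0, 13, 1, 2, 4, 5, 3, 11, 8, 9, 10, 7, 12, 6]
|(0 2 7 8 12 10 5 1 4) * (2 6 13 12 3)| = |(0 6 13 12 10 5 1 4)(2 7 8 3)| = 8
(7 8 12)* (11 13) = (7 8 12)(11 13) = [0, 1, 2, 3, 4, 5, 6, 8, 12, 9, 10, 13, 7, 11]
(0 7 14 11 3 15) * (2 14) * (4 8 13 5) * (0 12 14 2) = (0 7)(3 15 12 14 11)(4 8 13 5) = [7, 1, 2, 15, 8, 4, 6, 0, 13, 9, 10, 3, 14, 5, 11, 12]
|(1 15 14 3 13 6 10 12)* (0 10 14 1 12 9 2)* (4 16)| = 4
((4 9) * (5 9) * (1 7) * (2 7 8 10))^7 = (1 10 7 8 2)(4 5 9) = [0, 10, 1, 3, 5, 9, 6, 8, 2, 4, 7]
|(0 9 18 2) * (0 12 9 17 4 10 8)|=|(0 17 4 10 8)(2 12 9 18)|=20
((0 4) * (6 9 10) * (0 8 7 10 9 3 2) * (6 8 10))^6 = (0 3 7 10)(2 6 8 4) = [3, 1, 6, 7, 2, 5, 8, 10, 4, 9, 0]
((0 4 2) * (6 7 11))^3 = (11) = [0, 1, 2, 3, 4, 5, 6, 7, 8, 9, 10, 11]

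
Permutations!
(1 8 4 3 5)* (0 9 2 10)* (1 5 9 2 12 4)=[2, 8, 10, 9, 3, 5, 6, 7, 1, 12, 0, 11, 4]=(0 2 10)(1 8)(3 9 12 4)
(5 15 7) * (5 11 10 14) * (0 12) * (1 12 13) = (0 13 1 12)(5 15 7 11 10 14) = [13, 12, 2, 3, 4, 15, 6, 11, 8, 9, 14, 10, 0, 1, 5, 7]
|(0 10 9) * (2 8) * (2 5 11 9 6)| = 8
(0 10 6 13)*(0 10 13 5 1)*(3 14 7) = (0 13 10 6 5 1)(3 14 7) = [13, 0, 2, 14, 4, 1, 5, 3, 8, 9, 6, 11, 12, 10, 7]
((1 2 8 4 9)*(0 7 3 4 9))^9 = (0 7 3 4)(1 2 8 9) = [7, 2, 8, 4, 0, 5, 6, 3, 9, 1]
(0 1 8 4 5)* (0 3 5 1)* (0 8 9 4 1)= (0 8 1 9 4)(3 5)= [8, 9, 2, 5, 0, 3, 6, 7, 1, 4]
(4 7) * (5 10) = (4 7)(5 10) = [0, 1, 2, 3, 7, 10, 6, 4, 8, 9, 5]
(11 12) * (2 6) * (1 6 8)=(1 6 2 8)(11 12)=[0, 6, 8, 3, 4, 5, 2, 7, 1, 9, 10, 12, 11]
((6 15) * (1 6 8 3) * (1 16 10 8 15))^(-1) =[0, 6, 2, 8, 4, 5, 1, 7, 10, 9, 16, 11, 12, 13, 14, 15, 3] =(1 6)(3 8 10 16)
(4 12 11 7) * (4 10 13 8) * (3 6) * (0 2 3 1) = (0 2 3 6 1)(4 12 11 7 10 13 8) = [2, 0, 3, 6, 12, 5, 1, 10, 4, 9, 13, 7, 11, 8]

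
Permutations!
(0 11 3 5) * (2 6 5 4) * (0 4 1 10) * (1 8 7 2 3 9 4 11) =(0 1 10)(2 6 5 11 9 4 3 8 7) =[1, 10, 6, 8, 3, 11, 5, 2, 7, 4, 0, 9]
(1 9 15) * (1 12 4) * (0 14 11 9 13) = (0 14 11 9 15 12 4 1 13) = [14, 13, 2, 3, 1, 5, 6, 7, 8, 15, 10, 9, 4, 0, 11, 12]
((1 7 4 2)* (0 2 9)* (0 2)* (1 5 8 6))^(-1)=(1 6 8 5 2 9 4 7)=[0, 6, 9, 3, 7, 2, 8, 1, 5, 4]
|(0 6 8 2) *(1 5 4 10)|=|(0 6 8 2)(1 5 4 10)|=4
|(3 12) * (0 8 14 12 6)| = 6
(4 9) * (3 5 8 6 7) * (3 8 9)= [0, 1, 2, 5, 3, 9, 7, 8, 6, 4]= (3 5 9 4)(6 7 8)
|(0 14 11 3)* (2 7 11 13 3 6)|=|(0 14 13 3)(2 7 11 6)|=4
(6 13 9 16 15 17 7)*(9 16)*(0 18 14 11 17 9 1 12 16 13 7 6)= (0 18 14 11 17 6 7)(1 12 16 15 9)= [18, 12, 2, 3, 4, 5, 7, 0, 8, 1, 10, 17, 16, 13, 11, 9, 15, 6, 14]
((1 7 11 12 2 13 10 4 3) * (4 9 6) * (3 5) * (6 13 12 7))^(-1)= (1 3 5 4 6)(2 12)(7 11)(9 10 13)= [0, 3, 12, 5, 6, 4, 1, 11, 8, 10, 13, 7, 2, 9]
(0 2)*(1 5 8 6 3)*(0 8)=[2, 5, 8, 1, 4, 0, 3, 7, 6]=(0 2 8 6 3 1 5)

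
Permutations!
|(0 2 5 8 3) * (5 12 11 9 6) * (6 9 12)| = |(0 2 6 5 8 3)(11 12)| = 6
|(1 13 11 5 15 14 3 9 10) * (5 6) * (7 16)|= |(1 13 11 6 5 15 14 3 9 10)(7 16)|= 10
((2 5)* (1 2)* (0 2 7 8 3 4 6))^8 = [6, 5, 0, 8, 3, 2, 4, 1, 7] = (0 6 4 3 8 7 1 5 2)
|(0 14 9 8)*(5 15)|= 4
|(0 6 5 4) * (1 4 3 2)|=|(0 6 5 3 2 1 4)|=7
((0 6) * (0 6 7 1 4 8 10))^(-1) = (0 10 8 4 1 7) = [10, 7, 2, 3, 1, 5, 6, 0, 4, 9, 8]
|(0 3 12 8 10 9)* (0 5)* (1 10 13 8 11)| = |(0 3 12 11 1 10 9 5)(8 13)| = 8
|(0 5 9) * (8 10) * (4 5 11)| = |(0 11 4 5 9)(8 10)| = 10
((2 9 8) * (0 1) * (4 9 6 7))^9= (0 1)(2 4)(6 9)(7 8)= [1, 0, 4, 3, 2, 5, 9, 8, 7, 6]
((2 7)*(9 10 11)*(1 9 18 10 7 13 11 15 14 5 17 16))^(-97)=[0, 10, 5, 3, 4, 13, 6, 14, 8, 15, 9, 16, 12, 17, 2, 7, 18, 11, 1]=(1 10 9 15 7 14 2 5 13 17 11 16 18)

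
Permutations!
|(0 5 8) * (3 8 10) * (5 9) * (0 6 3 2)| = 15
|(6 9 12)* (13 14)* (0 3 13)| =12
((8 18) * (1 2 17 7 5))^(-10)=[0, 1, 2, 3, 4, 5, 6, 7, 8, 9, 10, 11, 12, 13, 14, 15, 16, 17, 18]=(18)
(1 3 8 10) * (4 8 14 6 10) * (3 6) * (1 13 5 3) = (1 6 10 13 5 3 14)(4 8) = [0, 6, 2, 14, 8, 3, 10, 7, 4, 9, 13, 11, 12, 5, 1]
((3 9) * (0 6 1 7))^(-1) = (0 7 1 6)(3 9) = [7, 6, 2, 9, 4, 5, 0, 1, 8, 3]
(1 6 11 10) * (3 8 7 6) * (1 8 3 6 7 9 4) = (1 6 11 10 8 9 4) = [0, 6, 2, 3, 1, 5, 11, 7, 9, 4, 8, 10]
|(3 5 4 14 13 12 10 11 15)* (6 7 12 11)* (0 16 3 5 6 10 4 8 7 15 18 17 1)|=|(0 16 3 6 15 5 8 7 12 4 14 13 11 18 17 1)|=16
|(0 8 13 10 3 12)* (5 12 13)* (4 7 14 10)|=|(0 8 5 12)(3 13 4 7 14 10)|=12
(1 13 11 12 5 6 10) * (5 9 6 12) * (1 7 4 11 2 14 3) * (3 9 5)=(1 13 2 14 9 6 10 7 4 11 3)(5 12)=[0, 13, 14, 1, 11, 12, 10, 4, 8, 6, 7, 3, 5, 2, 9]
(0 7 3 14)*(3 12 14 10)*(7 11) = (0 11 7 12 14)(3 10) = [11, 1, 2, 10, 4, 5, 6, 12, 8, 9, 3, 7, 14, 13, 0]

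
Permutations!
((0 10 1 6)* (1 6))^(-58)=[6, 1, 2, 3, 4, 5, 10, 7, 8, 9, 0]=(0 6 10)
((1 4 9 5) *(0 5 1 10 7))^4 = (10)(1 4 9) = [0, 4, 2, 3, 9, 5, 6, 7, 8, 1, 10]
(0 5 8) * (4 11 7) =[5, 1, 2, 3, 11, 8, 6, 4, 0, 9, 10, 7] =(0 5 8)(4 11 7)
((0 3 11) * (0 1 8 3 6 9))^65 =(0 9 6)(1 8 3 11) =[9, 8, 2, 11, 4, 5, 0, 7, 3, 6, 10, 1]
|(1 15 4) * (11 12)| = |(1 15 4)(11 12)| = 6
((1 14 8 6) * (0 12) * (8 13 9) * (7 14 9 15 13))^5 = (0 12)(1 9 8 6)(7 14)(13 15) = [12, 9, 2, 3, 4, 5, 1, 14, 6, 8, 10, 11, 0, 15, 7, 13]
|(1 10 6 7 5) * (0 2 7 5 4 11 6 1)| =|(0 2 7 4 11 6 5)(1 10)| =14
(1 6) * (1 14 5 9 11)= [0, 6, 2, 3, 4, 9, 14, 7, 8, 11, 10, 1, 12, 13, 5]= (1 6 14 5 9 11)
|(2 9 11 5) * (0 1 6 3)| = 4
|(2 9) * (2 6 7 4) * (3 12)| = |(2 9 6 7 4)(3 12)| = 10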